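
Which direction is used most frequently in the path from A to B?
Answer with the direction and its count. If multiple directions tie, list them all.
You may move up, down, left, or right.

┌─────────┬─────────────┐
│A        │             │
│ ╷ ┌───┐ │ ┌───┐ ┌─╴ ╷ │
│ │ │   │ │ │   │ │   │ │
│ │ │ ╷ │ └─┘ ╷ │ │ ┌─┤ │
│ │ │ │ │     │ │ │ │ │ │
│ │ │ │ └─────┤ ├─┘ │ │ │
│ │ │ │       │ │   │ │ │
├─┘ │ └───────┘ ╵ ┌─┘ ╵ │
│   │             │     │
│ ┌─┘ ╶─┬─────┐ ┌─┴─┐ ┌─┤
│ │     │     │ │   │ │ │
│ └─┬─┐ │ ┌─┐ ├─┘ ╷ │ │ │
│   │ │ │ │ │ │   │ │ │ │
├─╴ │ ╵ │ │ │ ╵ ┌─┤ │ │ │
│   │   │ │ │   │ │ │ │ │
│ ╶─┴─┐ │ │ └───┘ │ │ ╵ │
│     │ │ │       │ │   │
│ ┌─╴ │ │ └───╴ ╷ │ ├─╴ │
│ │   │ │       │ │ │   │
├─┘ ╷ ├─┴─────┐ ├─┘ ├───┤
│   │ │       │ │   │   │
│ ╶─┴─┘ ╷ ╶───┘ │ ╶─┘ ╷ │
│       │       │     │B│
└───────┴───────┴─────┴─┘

Directions: right, down, down, down, down, left, down, down, right, down, left, down, right, right, down, left, down, left, down, right, right, right, up, right, down, right, right, right, up, up, left, left, left, up, up, up, up, right, right, down, down, right, up, right, up, right, down, down, down, down, down, left, down, right, right, up, right, down
Counts: {'right': 19, 'down': 21, 'left': 8, 'up': 10}
Most common: down (21 times)

Solution:

┌─────────┬─────────────┐
│A ↓      │             │
│ ╷ ┌───┐ │ ┌───┐ ┌─╴ ╷ │
│ │↓│   │ │ │   │ │   │ │
│ │ │ ╷ │ └─┘ ╷ │ │ ┌─┤ │
│ │↓│ │ │     │ │ │ │ │ │
│ │ │ │ └─────┤ ├─┘ │ │ │
│ │↓│ │       │ │   │ │ │
├─┘ │ └───────┘ ╵ ┌─┘ ╵ │
│↓ ↲│             │     │
│ ┌─┘ ╶─┬─────┐ ┌─┴─┐ ┌─┤
│↓│     │↱ → ↓│ │↱ ↓│ │ │
│ └─┬─┐ │ ┌─┐ ├─┘ ╷ │ │ │
│↳ ↓│ │ │↑│ │↓│↱ ↑│↓│ │ │
├─╴ │ ╵ │ │ │ ╵ ┌─┤ │ │ │
│↓ ↲│   │↑│ │↳ ↑│ │↓│ │ │
│ ╶─┴─┐ │ │ └───┘ │ │ ╵ │
│↳ → ↓│ │↑│       │↓│   │
│ ┌─╴ │ │ └───╴ ╷ │ ├─╴ │
│ │↓ ↲│ │↑ ← ← ↰│ │↓│   │
├─┘ ╷ ├─┴─────┐ ├─┘ ├───┤
│↓ ↲│ │↱ ↓    │↑│↓ ↲│↱ ↓│
│ ╶─┴─┘ ╷ ╶───┘ │ ╶─┘ ╷ │
│↳ → → ↑│↳ → → ↑│↳ → ↑│B│
└───────┴───────┴─────┴─┘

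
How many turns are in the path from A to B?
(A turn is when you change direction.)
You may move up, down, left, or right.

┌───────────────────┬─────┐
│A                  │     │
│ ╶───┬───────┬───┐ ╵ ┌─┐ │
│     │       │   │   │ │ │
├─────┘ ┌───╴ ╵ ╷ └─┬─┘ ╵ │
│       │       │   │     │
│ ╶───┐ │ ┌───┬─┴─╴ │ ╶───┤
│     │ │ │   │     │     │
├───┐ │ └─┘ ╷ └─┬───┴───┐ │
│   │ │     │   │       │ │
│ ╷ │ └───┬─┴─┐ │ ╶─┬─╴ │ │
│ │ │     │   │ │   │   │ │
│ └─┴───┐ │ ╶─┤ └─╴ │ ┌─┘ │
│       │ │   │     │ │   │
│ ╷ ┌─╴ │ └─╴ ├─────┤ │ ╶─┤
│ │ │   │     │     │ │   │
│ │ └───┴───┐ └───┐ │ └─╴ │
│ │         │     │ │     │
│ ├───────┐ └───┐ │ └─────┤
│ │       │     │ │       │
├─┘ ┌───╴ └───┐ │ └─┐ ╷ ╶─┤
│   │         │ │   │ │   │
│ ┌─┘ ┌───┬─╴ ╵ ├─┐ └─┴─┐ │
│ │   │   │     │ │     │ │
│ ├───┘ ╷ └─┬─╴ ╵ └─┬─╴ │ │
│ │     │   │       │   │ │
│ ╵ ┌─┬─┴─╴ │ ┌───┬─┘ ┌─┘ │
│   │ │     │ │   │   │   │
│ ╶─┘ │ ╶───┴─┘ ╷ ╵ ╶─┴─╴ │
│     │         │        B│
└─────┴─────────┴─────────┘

Directions: right, right, right, right, right, right, right, right, right, down, right, up, right, right, down, down, left, left, down, right, right, down, down, down, left, down, right, down, left, left, up, up, up, right, up, left, left, left, down, right, down, left, left, up, up, left, up, left, down, left, left, up, up, left, left, left, down, right, right, down, down, right, right, down, down, right, right, down, right, right, down, down, right, down, right, right, down, left, down, left, down, right, right, right
Number of turns: 48

Solution:

┌───────────────────┬─────┐
│A → → → → → → → → ↓│↱ → ↓│
│ ╶───┬───────┬───┐ ╵ ┌─┐ │
│     │       │   │↳ ↑│ │↓│
├─────┘ ┌───╴ ╵ ╷ └─┬─┘ ╵ │
│↓ ← ← ↰│       │   │↓ ← ↲│
│ ╶───┐ │ ┌───┬─┴─╴ │ ╶───┤
│↳ → ↓│↑│ │↓ ↰│     │↳ → ↓│
├───┐ │ └─┘ ╷ └─┬───┴───┐ │
│   │↓│↑ ← ↲│↑ ↰│↓ ← ← ↰│↓│
│ ╷ │ └───┬─┴─┐ │ ╶─┬─╴ │ │
│ │ │↳ → ↓│   │↑│↳ ↓│↱ ↑│↓│
│ └─┴───┐ │ ╶─┤ └─╴ │ ┌─┘ │
│       │↓│   │↑ ← ↲│↑│↓ ↲│
│ ╷ ┌─╴ │ └─╴ ├─────┤ │ ╶─┤
│ │ │   │↳ → ↓│     │↑│↳ ↓│
│ │ └───┴───┐ └───┐ │ └─╴ │
│ │         │↳ → ↓│ │↑ ← ↲│
│ ├───────┐ └───┐ │ └─────┤
│ │       │     │↓│       │
├─┘ ┌───╴ └───┐ │ └─┐ ╷ ╶─┤
│   │         │ │↳ ↓│ │   │
│ ┌─┘ ┌───┬─╴ ╵ ├─┐ └─┴─┐ │
│ │   │   │     │ │↳ → ↓│ │
│ ├───┘ ╷ └─┬─╴ ╵ └─┬─╴ │ │
│ │     │   │       │↓ ↲│ │
│ ╵ ┌─┬─┴─╴ │ ┌───┬─┘ ┌─┘ │
│   │ │     │ │   │↓ ↲│   │
│ ╶─┘ │ ╶───┴─┘ ╷ ╵ ╶─┴─╴ │
│     │         │  ↳ → → B│
└─────┴─────────┴─────────┘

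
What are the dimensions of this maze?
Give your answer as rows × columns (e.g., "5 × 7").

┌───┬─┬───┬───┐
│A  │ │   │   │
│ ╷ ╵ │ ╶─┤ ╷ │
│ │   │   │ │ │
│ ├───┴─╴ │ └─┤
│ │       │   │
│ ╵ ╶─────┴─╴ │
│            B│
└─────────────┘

Counting the maze dimensions:
Rows (vertical): 4
Columns (horizontal): 7
Dimensions: 4 × 7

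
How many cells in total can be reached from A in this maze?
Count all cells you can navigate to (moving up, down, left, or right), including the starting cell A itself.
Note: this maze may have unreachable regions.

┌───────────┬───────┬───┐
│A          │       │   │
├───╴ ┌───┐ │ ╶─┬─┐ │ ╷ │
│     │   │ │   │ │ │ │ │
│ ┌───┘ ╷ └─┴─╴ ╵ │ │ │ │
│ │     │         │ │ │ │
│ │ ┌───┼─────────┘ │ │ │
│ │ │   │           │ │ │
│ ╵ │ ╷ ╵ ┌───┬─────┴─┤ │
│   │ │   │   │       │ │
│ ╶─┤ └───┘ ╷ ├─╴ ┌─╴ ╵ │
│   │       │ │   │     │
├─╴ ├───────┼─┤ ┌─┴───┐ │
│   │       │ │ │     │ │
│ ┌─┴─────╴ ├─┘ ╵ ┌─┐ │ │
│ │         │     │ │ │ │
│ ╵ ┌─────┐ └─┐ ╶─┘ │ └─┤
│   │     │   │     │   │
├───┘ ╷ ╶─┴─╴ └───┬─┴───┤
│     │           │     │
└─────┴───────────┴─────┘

Using BFS/flood-fill to find all reachable cells from A:
Maze size: 10 × 12 = 120 total cells
38 cell(s) are walled off and cannot be reached from A.
Reachable cells: 82

Reachable region (· marks reachable cells):

┌───────────┬───────┬───┐
│A · · · · ·│· · · ·│   │
├───╴ ┌───┐ │ ╶─┬─┐ │ ╷ │
│· · ·│· ·│·│· ·│·│·│ │ │
│ ┌───┘ ╷ └─┴─╴ ╵ │ │ │ │
│·│· · ·│· · · · ·│·│ │ │
│ │ ┌───┼─────────┘ │ │ │
│·│·│· ·│· · · · · ·│ │ │
│ ╵ │ ╷ ╵ ┌───┬─────┴─┤ │
│· ·│·│· ·│· ·│       │ │
│ ╶─┤ └───┘ ╷ ├─╴ ┌─╴ ╵ │
│· ·│· · · ·│·│   │     │
├─╴ ├───────┼─┤ ┌─┴───┐ │
│· ·│· · · ·│ │ │     │ │
│ ┌─┴─────╴ ├─┘ ╵ ┌─┐ │ │
│·│· · · · ·│     │ │ │ │
│ ╵ ┌─────┐ └─┐ ╶─┘ │ └─┤
│· ·│· · ·│· ·│     │   │
├───┘ ╷ ╶─┴─╴ └───┬─┴───┤
│· · ·│· · · · · ·│     │
└─────┴───────────┴─────┘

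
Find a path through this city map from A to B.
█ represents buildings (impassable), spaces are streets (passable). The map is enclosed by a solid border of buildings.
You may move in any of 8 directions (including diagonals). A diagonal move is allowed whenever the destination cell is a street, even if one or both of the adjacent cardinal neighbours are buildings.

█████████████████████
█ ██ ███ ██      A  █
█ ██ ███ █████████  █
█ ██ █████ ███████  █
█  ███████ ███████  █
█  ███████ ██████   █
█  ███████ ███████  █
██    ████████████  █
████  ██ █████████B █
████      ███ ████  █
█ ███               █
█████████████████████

Finding the shortest path from A to B:
Movement: 8-directional
Path length: 7 steps
Directions: down-right → down → down → down → down → down → down

Solution:

█████████████████████
█ ██ ███ ██      A  █
█ ██ ███ █████████↓ █
█ ██ █████ ███████↓ █
█  ███████ ███████↓ █
█  ███████ ██████ ↓ █
█  ███████ ███████↓ █
██    ████████████↓ █
████  ██ █████████B █
████      ███ ████  █
█ ███               █
█████████████████████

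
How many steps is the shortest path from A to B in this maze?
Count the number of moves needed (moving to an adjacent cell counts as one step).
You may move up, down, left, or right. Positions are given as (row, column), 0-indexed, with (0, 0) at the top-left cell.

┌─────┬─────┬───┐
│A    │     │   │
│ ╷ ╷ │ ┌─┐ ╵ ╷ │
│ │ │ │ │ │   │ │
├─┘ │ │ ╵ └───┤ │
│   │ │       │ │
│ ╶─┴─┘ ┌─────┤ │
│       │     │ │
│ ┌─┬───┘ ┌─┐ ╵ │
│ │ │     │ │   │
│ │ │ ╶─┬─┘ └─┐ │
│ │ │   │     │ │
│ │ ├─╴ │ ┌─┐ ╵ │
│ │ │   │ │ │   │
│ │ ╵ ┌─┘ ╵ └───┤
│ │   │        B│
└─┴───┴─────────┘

Using BFS to find shortest path:
Start: (0, 0), End: (7, 7)
Path found:
(0,0) → (0,1) → (1,1) → (2,1) → (2,0) → (3,0) → (3,1) → (3,2) → (3,3) → (2,3) → (1,3) → (0,3) → (0,4) → (0,5) → (1,5) → (1,6) → (0,6) → (0,7) → (1,7) → (2,7) → (3,7) → (4,7) → (5,7) → (6,7) → (6,6) → (5,6) → (5,5) → (5,4) → (6,4) → (7,4) → (7,5) → (7,6) → (7,7)
Number of steps: 32

Solution:

┌─────┬─────┬───┐
│A ↓  │↱ → ↓│↱ ↓│
│ ╷ ╷ │ ┌─┐ ╵ ╷ │
│ │↓│ │↑│ │↳ ↑│↓│
├─┘ │ │ ╵ └───┤ │
│↓ ↲│ │↑      │↓│
│ ╶─┴─┘ ┌─────┤ │
│↳ → → ↑│     │↓│
│ ┌─┬───┘ ┌─┐ ╵ │
│ │ │     │ │  ↓│
│ │ │ ╶─┬─┘ └─┐ │
│ │ │   │↓ ← ↰│↓│
│ │ ├─╴ │ ┌─┐ ╵ │
│ │ │   │↓│ │↑ ↲│
│ │ ╵ ┌─┘ ╵ └───┤
│ │   │  ↳ → → B│
└─┴───┴─────────┘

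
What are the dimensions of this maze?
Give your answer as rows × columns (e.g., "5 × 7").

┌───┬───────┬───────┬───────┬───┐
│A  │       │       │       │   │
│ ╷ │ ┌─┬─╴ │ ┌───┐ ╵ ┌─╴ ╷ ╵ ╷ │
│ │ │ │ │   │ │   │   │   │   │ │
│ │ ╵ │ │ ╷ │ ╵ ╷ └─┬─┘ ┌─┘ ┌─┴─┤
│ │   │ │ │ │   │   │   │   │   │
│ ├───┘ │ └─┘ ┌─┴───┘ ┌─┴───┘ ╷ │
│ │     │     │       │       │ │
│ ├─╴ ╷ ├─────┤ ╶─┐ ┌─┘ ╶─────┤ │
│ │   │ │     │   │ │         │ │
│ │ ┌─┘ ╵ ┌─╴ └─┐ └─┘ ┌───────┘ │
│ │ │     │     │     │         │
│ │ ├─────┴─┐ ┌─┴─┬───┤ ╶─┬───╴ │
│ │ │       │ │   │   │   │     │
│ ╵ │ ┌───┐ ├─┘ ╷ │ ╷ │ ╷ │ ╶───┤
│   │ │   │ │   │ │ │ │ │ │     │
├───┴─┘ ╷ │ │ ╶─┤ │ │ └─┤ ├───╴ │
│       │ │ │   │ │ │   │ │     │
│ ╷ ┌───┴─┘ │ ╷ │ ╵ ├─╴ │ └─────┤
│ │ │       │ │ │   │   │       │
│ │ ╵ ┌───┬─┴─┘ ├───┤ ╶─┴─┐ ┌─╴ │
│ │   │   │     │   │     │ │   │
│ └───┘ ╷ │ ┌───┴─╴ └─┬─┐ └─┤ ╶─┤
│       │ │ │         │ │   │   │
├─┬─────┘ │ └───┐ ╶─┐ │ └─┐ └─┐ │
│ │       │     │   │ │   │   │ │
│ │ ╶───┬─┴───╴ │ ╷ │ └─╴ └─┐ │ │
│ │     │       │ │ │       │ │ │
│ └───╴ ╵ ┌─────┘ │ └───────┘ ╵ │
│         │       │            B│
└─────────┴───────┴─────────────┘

Counting the maze dimensions:
Rows (vertical): 15
Columns (horizontal): 16
Dimensions: 15 × 16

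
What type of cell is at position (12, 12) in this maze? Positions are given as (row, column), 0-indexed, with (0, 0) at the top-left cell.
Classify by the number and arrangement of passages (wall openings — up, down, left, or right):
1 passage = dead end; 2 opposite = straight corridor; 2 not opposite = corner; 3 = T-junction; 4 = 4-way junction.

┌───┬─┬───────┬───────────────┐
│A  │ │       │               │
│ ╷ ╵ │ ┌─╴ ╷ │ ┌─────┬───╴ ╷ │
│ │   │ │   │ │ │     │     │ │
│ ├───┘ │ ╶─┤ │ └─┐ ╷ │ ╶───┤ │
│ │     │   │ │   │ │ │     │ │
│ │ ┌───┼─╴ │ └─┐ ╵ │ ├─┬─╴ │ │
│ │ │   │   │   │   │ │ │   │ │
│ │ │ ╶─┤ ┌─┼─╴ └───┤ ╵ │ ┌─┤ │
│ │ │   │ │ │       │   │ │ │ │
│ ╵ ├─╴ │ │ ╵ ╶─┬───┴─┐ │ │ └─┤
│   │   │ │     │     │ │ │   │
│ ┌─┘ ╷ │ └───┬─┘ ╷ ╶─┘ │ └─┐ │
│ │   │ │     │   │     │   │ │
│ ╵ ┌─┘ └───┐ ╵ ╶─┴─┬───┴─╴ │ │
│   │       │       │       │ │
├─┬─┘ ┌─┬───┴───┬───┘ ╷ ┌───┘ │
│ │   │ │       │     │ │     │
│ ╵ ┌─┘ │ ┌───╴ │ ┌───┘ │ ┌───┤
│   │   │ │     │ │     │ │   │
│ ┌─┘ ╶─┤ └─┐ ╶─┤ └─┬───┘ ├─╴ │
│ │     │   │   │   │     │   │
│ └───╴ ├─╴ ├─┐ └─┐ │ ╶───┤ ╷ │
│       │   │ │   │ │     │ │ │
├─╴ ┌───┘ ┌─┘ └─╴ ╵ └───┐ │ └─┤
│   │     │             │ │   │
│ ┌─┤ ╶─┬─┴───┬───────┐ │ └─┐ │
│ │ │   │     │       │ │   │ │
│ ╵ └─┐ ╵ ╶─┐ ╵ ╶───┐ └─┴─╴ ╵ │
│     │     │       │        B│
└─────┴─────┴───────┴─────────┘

Checking cell at (12, 12):
Number of passages: 2
Cell type: straight corridor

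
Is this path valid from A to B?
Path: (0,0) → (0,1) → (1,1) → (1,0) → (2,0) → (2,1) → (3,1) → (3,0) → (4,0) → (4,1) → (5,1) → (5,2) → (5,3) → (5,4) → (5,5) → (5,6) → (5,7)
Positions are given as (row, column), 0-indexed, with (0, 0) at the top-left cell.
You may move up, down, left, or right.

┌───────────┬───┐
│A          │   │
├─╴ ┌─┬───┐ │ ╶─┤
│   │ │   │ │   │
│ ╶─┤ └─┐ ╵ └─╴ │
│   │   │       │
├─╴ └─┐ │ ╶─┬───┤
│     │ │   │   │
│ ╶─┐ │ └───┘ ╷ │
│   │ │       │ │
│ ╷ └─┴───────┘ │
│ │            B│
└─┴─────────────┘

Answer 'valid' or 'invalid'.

Checking path validity:
Result: All consecutive moves are passable.

valid

Correct solution:

┌───────────┬───┐
│A ↓        │   │
├─╴ ┌─┬───┐ │ ╶─┤
│↓ ↲│ │   │ │   │
│ ╶─┤ └─┐ ╵ └─╴ │
│↳ ↓│   │       │
├─╴ └─┐ │ ╶─┬───┤
│↓ ↲  │ │   │   │
│ ╶─┐ │ └───┘ ╷ │
│↳ ↓│ │       │ │
│ ╷ └─┴───────┘ │
│ │↳ → → → → → B│
└─┴─────────────┘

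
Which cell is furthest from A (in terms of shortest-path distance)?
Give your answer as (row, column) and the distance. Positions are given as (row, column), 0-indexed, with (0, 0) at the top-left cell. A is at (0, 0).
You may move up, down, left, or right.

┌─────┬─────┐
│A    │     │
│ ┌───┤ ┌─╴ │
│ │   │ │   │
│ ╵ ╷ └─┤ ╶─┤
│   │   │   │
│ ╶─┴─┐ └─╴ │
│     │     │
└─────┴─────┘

Computing BFS distances from A to all cells:
Furthest cell: (1, 3)
Distance: 18 steps

Path from A to the furthest cell:

┌─────┬─────┐
│A    │↓ ← ↰│
│ ┌───┤ ┌─╴ │
│↓│↱ ↓│B│↱ ↑│
│ ╵ ╷ └─┤ ╶─┤
│↳ ↑│↳ ↓│↑ ↰│
│ ╶─┴─┐ └─╴ │
│     │↳ → ↑│
└─────┴─────┘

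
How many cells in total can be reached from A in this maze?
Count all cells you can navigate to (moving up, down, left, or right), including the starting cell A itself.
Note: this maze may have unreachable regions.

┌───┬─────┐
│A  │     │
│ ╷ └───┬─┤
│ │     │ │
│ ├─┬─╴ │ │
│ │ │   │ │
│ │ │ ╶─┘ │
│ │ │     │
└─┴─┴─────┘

Using BFS/flood-fill to find all reachable cells from A:
Maze size: 4 × 5 = 20 total cells
5 cell(s) are walled off and cannot be reached from A.
Reachable cells: 15

Reachable region (· marks reachable cells):

┌───┬─────┐
│A ·│     │
│ ╷ └───┬─┤
│·│· · ·│·│
│ ├─┬─╴ │ │
│·│ │· ·│·│
│ │ │ ╶─┘ │
│·│ │· · ·│
└─┴─┴─────┘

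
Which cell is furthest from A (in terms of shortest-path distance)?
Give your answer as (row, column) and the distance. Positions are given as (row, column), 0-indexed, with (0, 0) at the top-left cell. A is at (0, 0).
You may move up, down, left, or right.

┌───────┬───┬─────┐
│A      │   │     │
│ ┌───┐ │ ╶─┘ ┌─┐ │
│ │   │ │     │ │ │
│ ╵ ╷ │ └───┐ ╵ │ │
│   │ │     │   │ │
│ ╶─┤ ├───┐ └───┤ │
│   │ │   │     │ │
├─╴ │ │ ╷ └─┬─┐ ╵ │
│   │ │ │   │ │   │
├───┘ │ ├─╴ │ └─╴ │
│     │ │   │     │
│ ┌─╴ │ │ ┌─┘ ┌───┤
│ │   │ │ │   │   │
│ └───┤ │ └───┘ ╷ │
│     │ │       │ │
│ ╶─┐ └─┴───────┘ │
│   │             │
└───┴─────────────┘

Computing BFS distances from A to all cells:
Furthest cell: (7, 3)
Distance: 40 steps

Path from A to the furthest cell:

┌───────┬───┬─────┐
│A      │   │     │
│ ┌───┐ │ ╶─┘ ┌─┐ │
│↓│↱ ↓│ │     │ │ │
│ ╵ ╷ │ └───┐ ╵ │ │
│↳ ↑│↓│     │   │ │
│ ╶─┤ ├───┐ └───┤ │
│   │↓│↓ ↰│     │ │
├─╴ │ │ ╷ └─┬─┐ ╵ │
│   │↓│↓│↑ ↰│ │   │
├───┘ │ ├─╴ │ └─╴ │
│↓ ← ↲│↓│↱ ↑│     │
│ ┌─╴ │ │ ┌─┘ ┌───┤
│↓│   │↓│↑│   │↓ ↰│
│ └───┤ │ └───┘ ╷ │
│↳ → ↓│B│↑ ← ← ↲│↑│
│ ╶─┐ └─┴───────┘ │
│   │↳ → → → → → ↑│
└───┴─────────────┘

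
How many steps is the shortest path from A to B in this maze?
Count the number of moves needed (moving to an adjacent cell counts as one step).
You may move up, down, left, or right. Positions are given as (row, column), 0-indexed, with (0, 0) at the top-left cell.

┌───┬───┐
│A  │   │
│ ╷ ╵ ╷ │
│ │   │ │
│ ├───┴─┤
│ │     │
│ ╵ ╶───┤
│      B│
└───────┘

Using BFS to find shortest path:
Start: (0, 0), End: (3, 3)
Path found:
(0,0) → (1,0) → (2,0) → (3,0) → (3,1) → (3,2) → (3,3)
Number of steps: 6

Solution:

┌───┬───┐
│A  │   │
│ ╷ ╵ ╷ │
│↓│   │ │
│ ├───┴─┤
│↓│     │
│ ╵ ╶───┤
│↳ → → B│
└───────┘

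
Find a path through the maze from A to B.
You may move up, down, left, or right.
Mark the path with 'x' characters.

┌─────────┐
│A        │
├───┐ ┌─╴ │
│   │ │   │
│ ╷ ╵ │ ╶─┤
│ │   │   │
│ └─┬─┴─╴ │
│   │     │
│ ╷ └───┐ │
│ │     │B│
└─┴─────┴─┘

Finding the shortest path through the maze:
Path length: 10 steps
Directions: right → right → right → right → down → left → down → right → down → down

Solution:

┌─────────┐
│A x x x x│
├───┐ ┌─╴ │
│   │ │x x│
│ ╷ ╵ │ ╶─┤
│ │   │x x│
│ └─┬─┴─╴ │
│   │    x│
│ ╷ └───┐ │
│ │     │B│
└─┴─────┴─┘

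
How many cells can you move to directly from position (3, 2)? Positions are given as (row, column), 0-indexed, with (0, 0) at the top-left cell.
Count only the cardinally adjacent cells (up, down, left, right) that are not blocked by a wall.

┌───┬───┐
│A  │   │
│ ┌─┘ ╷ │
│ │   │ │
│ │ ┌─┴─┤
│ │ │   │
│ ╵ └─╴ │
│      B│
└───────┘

Checking passable neighbors of (3, 2):
Neighbors: (3, 1), (3, 3)
Count: 2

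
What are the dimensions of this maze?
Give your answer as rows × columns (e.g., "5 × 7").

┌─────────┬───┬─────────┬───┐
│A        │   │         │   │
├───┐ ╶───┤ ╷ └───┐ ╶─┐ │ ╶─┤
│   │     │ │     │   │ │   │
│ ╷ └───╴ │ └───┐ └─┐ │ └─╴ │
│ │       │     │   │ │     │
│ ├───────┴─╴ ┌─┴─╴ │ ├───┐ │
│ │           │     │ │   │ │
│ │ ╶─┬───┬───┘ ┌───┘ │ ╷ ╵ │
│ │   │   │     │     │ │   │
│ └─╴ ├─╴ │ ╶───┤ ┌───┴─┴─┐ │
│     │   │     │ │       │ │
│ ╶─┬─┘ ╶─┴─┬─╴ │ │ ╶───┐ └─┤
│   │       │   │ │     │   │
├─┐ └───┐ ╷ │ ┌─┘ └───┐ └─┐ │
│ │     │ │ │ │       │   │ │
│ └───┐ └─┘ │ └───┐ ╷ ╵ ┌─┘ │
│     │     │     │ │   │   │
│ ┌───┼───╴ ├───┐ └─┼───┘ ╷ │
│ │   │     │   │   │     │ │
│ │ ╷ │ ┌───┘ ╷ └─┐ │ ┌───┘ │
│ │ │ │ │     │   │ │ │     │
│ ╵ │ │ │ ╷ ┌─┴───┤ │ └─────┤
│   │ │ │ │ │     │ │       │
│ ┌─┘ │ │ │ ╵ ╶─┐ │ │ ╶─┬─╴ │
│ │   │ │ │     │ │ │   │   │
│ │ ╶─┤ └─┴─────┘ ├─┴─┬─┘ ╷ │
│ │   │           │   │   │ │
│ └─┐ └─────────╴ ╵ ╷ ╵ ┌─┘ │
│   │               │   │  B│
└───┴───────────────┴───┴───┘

Counting the maze dimensions:
Rows (vertical): 15
Columns (horizontal): 14
Dimensions: 15 × 14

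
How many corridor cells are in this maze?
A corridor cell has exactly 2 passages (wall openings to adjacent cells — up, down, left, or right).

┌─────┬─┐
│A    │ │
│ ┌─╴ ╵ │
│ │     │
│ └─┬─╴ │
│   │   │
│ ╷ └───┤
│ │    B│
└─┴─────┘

Counting cells with exactly 2 passages:
Total corridor cells: 8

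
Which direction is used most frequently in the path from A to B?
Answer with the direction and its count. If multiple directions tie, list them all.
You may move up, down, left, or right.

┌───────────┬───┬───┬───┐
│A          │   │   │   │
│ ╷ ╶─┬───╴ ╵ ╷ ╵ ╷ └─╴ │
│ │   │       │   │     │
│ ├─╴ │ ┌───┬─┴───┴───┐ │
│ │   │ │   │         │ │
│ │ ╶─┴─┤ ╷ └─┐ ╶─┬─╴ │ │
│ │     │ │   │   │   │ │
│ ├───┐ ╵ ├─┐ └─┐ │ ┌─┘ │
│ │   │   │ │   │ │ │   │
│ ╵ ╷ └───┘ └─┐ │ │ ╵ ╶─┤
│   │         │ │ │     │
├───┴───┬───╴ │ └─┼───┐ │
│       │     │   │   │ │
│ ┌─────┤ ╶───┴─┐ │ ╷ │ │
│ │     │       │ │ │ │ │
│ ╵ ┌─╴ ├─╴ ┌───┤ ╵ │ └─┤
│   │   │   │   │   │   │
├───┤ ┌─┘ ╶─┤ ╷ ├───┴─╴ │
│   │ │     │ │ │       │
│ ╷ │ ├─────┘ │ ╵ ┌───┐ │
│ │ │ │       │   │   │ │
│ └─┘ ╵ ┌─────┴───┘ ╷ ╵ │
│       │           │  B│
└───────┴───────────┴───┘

Directions: right, down, right, down, left, down, right, right, down, right, up, up, right, down, right, down, right, down, down, right, down, down, right, up, up, right, down, down, right, down, down, down
Counts: {'right': 12, 'down': 15, 'left': 1, 'up': 4}
Most common: down (15 times)

Solution:

┌───────────┬───┬───┬───┐
│A ↓        │   │   │   │
│ ╷ ╶─┬───╴ ╵ ╷ ╵ ╷ └─╴ │
│ │↳ ↓│       │   │     │
│ ├─╴ │ ┌───┬─┴───┴───┐ │
│ │↓ ↲│ │↱ ↓│         │ │
│ │ ╶─┴─┤ ╷ └─┐ ╶─┬─╴ │ │
│ │↳ → ↓│↑│↳ ↓│   │   │ │
│ ├───┐ ╵ ├─┐ └─┐ │ ┌─┘ │
│ │   │↳ ↑│ │↳ ↓│ │ │   │
│ ╵ ╷ └───┘ └─┐ │ │ ╵ ╶─┤
│   │         │↓│ │     │
├───┴───┬───╴ │ └─┼───┐ │
│       │     │↳ ↓│↱ ↓│ │
│ ┌─────┤ ╶───┴─┐ │ ╷ │ │
│ │     │       │↓│↑│↓│ │
│ ╵ ┌─╴ ├─╴ ┌───┤ ╵ │ └─┤
│   │   │   │   │↳ ↑│↳ ↓│
├───┤ ┌─┘ ╶─┤ ╷ ├───┴─╴ │
│   │ │     │ │ │      ↓│
│ ╷ │ ├─────┘ │ ╵ ┌───┐ │
│ │ │ │       │   │   │↓│
│ └─┘ ╵ ┌─────┴───┘ ╷ ╵ │
│       │           │  B│
└───────┴───────────┴───┘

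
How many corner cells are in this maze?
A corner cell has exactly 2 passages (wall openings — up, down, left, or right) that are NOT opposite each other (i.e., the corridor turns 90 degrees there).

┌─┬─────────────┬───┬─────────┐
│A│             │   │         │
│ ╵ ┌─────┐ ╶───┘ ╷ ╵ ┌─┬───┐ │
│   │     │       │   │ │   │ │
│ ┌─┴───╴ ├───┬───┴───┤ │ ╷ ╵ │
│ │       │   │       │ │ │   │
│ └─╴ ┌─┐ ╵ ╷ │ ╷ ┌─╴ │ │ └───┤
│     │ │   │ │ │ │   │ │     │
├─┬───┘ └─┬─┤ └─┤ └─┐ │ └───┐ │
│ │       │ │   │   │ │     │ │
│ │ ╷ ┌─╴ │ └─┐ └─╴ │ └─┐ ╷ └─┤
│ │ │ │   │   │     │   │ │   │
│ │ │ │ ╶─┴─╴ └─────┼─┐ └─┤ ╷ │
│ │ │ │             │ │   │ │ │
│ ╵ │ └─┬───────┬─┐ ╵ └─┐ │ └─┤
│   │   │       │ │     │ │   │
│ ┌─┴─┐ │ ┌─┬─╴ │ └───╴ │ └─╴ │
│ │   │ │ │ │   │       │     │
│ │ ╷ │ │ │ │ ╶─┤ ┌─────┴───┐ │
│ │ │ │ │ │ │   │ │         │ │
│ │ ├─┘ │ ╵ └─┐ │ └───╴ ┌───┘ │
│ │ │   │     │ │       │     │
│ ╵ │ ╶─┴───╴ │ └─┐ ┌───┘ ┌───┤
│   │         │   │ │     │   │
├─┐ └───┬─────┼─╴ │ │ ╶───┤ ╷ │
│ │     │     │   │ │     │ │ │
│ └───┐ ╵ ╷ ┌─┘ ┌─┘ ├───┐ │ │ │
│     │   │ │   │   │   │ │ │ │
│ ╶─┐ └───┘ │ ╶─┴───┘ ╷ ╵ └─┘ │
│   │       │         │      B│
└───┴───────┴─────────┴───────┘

Counting corner cells (2 non-opposite passages):
Total corners: 102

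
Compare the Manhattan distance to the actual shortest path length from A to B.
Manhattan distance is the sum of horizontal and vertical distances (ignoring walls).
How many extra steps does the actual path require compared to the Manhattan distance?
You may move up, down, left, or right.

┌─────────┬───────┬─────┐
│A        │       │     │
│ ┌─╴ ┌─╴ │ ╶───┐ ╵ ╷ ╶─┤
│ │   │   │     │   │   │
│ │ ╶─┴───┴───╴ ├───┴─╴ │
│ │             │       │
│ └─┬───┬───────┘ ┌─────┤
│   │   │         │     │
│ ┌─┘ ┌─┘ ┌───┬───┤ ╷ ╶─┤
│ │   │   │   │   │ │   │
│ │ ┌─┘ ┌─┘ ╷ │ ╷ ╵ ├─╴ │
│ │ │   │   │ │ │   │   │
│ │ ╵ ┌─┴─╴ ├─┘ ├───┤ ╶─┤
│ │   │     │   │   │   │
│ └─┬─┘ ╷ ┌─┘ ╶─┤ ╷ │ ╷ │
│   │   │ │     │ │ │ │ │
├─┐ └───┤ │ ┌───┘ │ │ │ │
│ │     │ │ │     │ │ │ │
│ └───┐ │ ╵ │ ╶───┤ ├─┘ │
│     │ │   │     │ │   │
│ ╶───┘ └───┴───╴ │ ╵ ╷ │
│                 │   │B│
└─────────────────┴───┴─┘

Manhattan distance: |10 - 0| + |11 - 0| = 21
Actual path length: 35
Extra steps: 35 - 21 = 14

Solution:

┌─────────┬───────┬─────┐
│A        │       │     │
│ ┌─╴ ┌─╴ │ ╶───┐ ╵ ╷ ╶─┤
│↓│   │   │     │   │   │
│ │ ╶─┴───┴───╴ ├───┴─╴ │
│↓│             │       │
│ └─┬───┬───────┘ ┌─────┤
│↓  │   │         │     │
│ ┌─┘ ┌─┘ ┌───┬───┤ ╷ ╶─┤
│↓│   │   │   │   │ │   │
│ │ ┌─┘ ┌─┘ ╷ │ ╷ ╵ ├─╴ │
│↓│ │   │   │ │ │   │   │
│ │ ╵ ┌─┴─╴ ├─┘ ├───┤ ╶─┤
│↓│   │     │   │↱ ↓│   │
│ └─┬─┘ ╷ ┌─┘ ╶─┤ ╷ │ ╷ │
│↳ ↓│   │ │     │↑│↓│ │ │
├─┐ └───┤ │ ┌───┘ │ │ │ │
│ │↳ → ↓│ │ │↱ → ↑│↓│ │ │
│ └───┐ │ ╵ │ ╶───┤ ├─┘ │
│     │↓│   │↑ ← ↰│↓│↱ ↓│
│ ╶───┘ └───┴───╴ │ ╵ ╷ │
│      ↳ → → → → ↑│↳ ↑│B│
└─────────────────┴───┴─┘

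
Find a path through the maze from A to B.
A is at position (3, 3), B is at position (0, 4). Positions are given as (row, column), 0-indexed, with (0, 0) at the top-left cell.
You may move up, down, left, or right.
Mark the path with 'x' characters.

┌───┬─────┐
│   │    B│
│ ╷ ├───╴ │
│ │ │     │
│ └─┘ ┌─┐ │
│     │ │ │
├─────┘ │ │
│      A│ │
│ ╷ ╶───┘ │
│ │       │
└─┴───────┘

Finding the shortest path from (3, 3) to (0, 4):
Path length: 10 steps
Directions: left → left → down → right → right → right → up → up → up → up

Solution:

┌───┬─────┐
│   │    B│
│ ╷ ├───╴ │
│ │ │    x│
│ └─┘ ┌─┐ │
│     │ │x│
├─────┘ │ │
│  x x A│x│
│ ╷ ╶───┘ │
│ │x x x x│
└─┴───────┘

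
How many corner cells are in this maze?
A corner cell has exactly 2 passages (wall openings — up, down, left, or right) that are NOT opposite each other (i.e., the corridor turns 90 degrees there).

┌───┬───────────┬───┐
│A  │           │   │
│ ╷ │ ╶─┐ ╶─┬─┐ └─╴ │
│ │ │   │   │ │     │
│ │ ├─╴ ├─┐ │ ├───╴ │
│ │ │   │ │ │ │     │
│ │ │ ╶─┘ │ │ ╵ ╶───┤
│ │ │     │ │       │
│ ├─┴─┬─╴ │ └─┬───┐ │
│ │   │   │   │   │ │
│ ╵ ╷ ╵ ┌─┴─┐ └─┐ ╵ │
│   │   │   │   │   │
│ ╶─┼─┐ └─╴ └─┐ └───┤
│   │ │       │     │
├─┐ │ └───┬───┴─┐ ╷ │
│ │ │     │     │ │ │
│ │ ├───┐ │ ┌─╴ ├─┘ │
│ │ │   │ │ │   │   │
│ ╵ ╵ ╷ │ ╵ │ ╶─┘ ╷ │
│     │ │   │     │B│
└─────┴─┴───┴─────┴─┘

Counting corner cells (2 non-opposite passages):
Total corners: 51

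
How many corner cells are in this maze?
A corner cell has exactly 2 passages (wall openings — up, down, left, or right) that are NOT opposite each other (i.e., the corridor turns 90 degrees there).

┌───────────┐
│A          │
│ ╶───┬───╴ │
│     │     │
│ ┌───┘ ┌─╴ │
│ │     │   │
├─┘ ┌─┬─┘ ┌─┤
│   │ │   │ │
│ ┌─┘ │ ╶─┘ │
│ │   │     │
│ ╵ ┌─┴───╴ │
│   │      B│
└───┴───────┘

Counting corner cells (2 non-opposite passages):
Total corners: 17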